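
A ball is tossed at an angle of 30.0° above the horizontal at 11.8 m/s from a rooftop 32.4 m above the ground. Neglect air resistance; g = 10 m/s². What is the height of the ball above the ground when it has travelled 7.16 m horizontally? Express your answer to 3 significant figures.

34.1 m

v_x = 11.8 cos 30.0° = 10.22 m/s, v_y0 = 11.8 sin 30.0° = 5.900 m/s.
Time to reach x = 7.16 m: t = x / v_x = 7.16 / 10.22 = 0.7006 s.
y = 32.4 + v_y0 t − ½ g t² = 32.4 + 5.900×0.7006 − 5.000×0.7006² = 34.1 m.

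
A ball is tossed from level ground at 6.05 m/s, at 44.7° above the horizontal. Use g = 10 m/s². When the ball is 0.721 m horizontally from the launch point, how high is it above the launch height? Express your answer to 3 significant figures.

0.573 m

v_x = 6.05 cos 44.7° = 4.300 m/s, v_y0 = 6.05 sin 44.7° = 4.256 m/s.
Time to reach x = 0.721 m: t = x / v_x = 0.721 / 4.300 = 0.1677 s.
y = v_y0 t − ½ g t² = 4.256×0.1677 − 5.000×0.1677² = 0.573 m.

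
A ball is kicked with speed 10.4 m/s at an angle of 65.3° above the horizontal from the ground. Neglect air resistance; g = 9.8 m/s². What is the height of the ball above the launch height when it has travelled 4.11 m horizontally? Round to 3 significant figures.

v_x = 10.4 cos 65.3° = 4.346 m/s, v_y0 = 10.4 sin 65.3° = 9.448 m/s.
Time to reach x = 4.11 m: t = x / v_x = 4.11 / 4.346 = 0.9457 s.
y = v_y0 t − ½ g t² = 9.448×0.9457 − 4.900×0.9457² = 4.55 m.

4.55 m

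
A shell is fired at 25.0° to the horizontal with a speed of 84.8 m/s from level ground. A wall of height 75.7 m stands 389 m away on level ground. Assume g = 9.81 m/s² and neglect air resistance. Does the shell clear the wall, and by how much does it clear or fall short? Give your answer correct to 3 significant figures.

v_x = 84.8 cos 25.0° = 76.85 m/s; v_y0 = 84.8 sin 25.0° = 35.84 m/s.
Time to reach the wall: t = 389 / 76.85 = 5.062 s.
Height at that point: y = 35.84×5.062 − 4.905×5.062² = 55.74 m.
That is 75.7 − 55.74 = 20.0 m below the top of the wall, so the shell does not clear it.

No — it falls 20.0 m short of clearing the wall.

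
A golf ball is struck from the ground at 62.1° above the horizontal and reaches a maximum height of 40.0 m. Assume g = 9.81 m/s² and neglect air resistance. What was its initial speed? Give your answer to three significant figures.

At maximum height v_y = 0, so (v₀ sin θ)² = 2 g H.
v₀ sin 62.1° = √(2 × 9.81 × 40.0) = 28.01 m/s.
v₀ = 28.01 / sin 62.1° = 28.01 / 0.8838 = 31.7 m/s.

31.7 m/s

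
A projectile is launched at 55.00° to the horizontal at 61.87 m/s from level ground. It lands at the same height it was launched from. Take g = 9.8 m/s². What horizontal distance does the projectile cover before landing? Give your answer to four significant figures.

367.0 m

For level ground, R = v₀² sin(2θ) / g.
sin(2 × 55.00°) = sin 110.00° = 0.9397.
R = (61.87)² × 0.9397 / 9.8 = 367.0 m.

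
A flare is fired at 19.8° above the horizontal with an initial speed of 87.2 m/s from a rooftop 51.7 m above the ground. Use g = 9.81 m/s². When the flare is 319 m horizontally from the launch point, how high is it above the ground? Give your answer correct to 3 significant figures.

92.4 m

v_x = 87.2 cos 19.8° = 82.04 m/s, v_y0 = 87.2 sin 19.8° = 29.54 m/s.
Time to reach x = 319 m: t = x / v_x = 319 / 82.04 = 3.888 s.
y = 51.7 + v_y0 t − ½ g t² = 51.7 + 29.54×3.888 − 4.905×3.888² = 92.4 m.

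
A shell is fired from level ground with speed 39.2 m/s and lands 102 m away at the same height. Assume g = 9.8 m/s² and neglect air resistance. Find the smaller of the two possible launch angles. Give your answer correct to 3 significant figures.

20.3°

Level-ground range: R = v₀² sin(2θ)/g ⇒ sin 2θ = R g / v₀² = 102×9.8/39.2² = 0.6505.
2θ = arcsin(0.6505) = 40.58° or 180° − 40.58° = 139.42°.
So θ = 20.3° or θ = 69.7°.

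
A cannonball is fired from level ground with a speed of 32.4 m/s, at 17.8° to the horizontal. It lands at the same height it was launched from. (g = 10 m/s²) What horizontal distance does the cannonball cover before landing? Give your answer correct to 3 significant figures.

For level ground, R = v₀² sin(2θ) / g.
sin(2 × 17.8°) = sin 35.60° = 0.5821.
R = (32.4)² × 0.5821 / 10 = 61.1 m.

61.1 m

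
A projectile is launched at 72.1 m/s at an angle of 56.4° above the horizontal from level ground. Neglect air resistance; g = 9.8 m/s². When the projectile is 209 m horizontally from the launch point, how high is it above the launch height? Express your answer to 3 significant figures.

v_x = 72.1 cos 56.4° = 39.90 m/s, v_y0 = 72.1 sin 56.4° = 60.05 m/s.
Time to reach x = 209 m: t = x / v_x = 209 / 39.90 = 5.238 s.
y = v_y0 t − ½ g t² = 60.05×5.238 − 4.900×5.238² = 180 m.

180 m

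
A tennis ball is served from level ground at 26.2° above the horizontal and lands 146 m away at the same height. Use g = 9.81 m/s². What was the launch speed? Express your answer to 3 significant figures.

42.5 m/s

On level ground, R = v₀² sin(2θ) / g, so v₀ = √(R g / sin 2θ).
sin(2 × 26.2°) = 0.7923.
v₀ = √(146 × 9.81 / 0.7923) = √1808 = 42.5 m/s.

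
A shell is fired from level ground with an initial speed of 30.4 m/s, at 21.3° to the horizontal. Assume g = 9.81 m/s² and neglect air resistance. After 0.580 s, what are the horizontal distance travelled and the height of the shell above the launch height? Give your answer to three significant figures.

v_x = 30.4 cos 21.3° = 28.32 m/s; v_y0 = 30.4 sin 21.3° = 11.04 m/s.
x = v_x t = 28.32 × 0.580 = 16.4 m.
y = v_y0 t − ½ g t² = 11.04×0.580 − 4.905×0.580² = 4.75 m.

x = 16.4 m, y = 4.75 m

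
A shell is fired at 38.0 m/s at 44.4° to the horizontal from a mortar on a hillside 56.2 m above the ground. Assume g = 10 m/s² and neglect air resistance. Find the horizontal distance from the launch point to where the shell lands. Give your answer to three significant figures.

Components: v_x = 38.0 cos 44.4° = 27.15 m/s, v_y = 38.0 sin 44.4° = 26.59 m/s.
Vertical: 0 = 56.2 + 26.59 t − ½(10) t² ⇒ 5.000 t² − 26.59 t − 56.2 = 0.
t = [26.59 + √(707.0 + 1124)] / 10.00 = 6.938 s.
Horizontal: R = v_x · t = 27.15 × 6.938 = 188 m.

188 m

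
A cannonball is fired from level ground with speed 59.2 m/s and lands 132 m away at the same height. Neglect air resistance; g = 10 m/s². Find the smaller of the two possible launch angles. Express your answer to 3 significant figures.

Level-ground range: R = v₀² sin(2θ)/g ⇒ sin 2θ = R g / v₀² = 132×10/59.2² = 0.3766.
2θ = arcsin(0.3766) = 22.12° or 180° − 22.12° = 157.88°.
So θ = 11.1° or θ = 78.9°.

11.1°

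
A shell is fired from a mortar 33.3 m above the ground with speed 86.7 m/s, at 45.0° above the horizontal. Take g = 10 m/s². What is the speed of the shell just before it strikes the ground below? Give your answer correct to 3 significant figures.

v_x = 86.7 cos 45.0° = 61.31 m/s is unchanged throughout.
For the vertical component, v_y² = v_y0² + 2 g h = (61.31)² + 2×10×33.3 = 4425, so |v_y| = 66.52 m/s.
Impact speed = √(v_x² + v_y²) = √(3759 + 4425) = 90.5 m/s.

90.5 m/s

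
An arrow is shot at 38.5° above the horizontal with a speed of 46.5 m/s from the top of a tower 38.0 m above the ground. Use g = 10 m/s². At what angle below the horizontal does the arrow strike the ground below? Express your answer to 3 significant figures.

v_x = 46.5 cos 38.5° = 36.39 m/s.
At impact |v_y| = √(v_y0² + 2 g h) = √(28.95² + 2×10×38.0) = 39.98 m/s.
Angle below horizontal = arctan(|v_y| / v_x) = arctan(39.98 / 36.39) = 47.7°.

47.7°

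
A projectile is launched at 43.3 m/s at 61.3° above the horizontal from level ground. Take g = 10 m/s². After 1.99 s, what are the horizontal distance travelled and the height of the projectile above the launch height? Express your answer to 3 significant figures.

x = 41.4 m, y = 55.8 m

v_x = 43.3 cos 61.3° = 20.79 m/s; v_y0 = 43.3 sin 61.3° = 37.98 m/s.
x = v_x t = 20.79 × 1.99 = 41.4 m.
y = v_y0 t − ½ g t² = 37.98×1.99 − 5.000×1.99² = 55.8 m.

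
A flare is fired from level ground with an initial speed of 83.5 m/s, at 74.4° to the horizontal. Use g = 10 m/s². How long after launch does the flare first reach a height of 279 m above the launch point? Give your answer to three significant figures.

5.06 s

v_y0 = 83.5 sin 74.4° = 80.42 m/s.
Set y = v_y0 t − ½ g t² = 279: 5.000 t² − 80.42 t + 279 = 0.
t = [80.42 ± √(6467 − 5580)] / 10 = (80.42 ± 29.78) / 10, giving t = 5.06 s or t = 11.0 s.
The flare is on the way up at the first time, so t = 5.06 s.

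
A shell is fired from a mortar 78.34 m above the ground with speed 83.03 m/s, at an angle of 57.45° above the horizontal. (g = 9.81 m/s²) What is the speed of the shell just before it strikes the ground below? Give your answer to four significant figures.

v_x = 83.03 cos 57.45° = 44.673 m/s is unchanged throughout.
For the vertical component, v_y² = v_y0² + 2 g h = (69.988)² + 2×9.81×78.34 = 6435.4, so |v_y| = 80.221 m/s.
Impact speed = √(v_x² + v_y²) = √(1995.7 + 6435.4) = 91.82 m/s.

91.82 m/s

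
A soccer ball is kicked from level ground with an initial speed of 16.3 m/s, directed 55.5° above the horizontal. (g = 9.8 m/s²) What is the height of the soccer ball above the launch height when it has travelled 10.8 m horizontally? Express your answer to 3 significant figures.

9.01 m

v_x = 16.3 cos 55.5° = 9.232 m/s, v_y0 = 16.3 sin 55.5° = 13.43 m/s.
Time to reach x = 10.8 m: t = x / v_x = 10.8 / 9.232 = 1.170 s.
y = v_y0 t − ½ g t² = 13.43×1.170 − 4.900×1.170² = 9.01 m.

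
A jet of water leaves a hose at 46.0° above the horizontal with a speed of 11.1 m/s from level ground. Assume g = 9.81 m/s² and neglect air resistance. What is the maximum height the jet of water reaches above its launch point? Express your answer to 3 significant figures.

3.25 m

Vertical component of launch velocity: v_y = 11.1 sin 46.0° = 7.985 m/s.
At the highest point the vertical velocity is zero, so v_y² = 2 g h_max.
h_max = (7.985)² / (2 × 9.81) = 63.76 / 19.62 = 3.25 m.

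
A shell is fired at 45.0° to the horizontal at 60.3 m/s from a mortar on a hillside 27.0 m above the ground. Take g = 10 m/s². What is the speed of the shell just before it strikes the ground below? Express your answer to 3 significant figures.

64.6 m/s

v_x = 60.3 cos 45.0° = 42.64 m/s is unchanged throughout.
For the vertical component, v_y² = v_y0² + 2 g h = (42.64)² + 2×10×27.0 = 2358, so |v_y| = 48.56 m/s.
Impact speed = √(v_x² + v_y²) = √(1818 + 2358) = 64.6 m/s.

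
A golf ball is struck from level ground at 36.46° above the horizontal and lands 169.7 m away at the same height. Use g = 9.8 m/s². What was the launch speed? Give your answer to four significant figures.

41.71 m/s

On level ground, R = v₀² sin(2θ) / g, so v₀ = √(R g / sin 2θ).
sin(2 × 36.46°) = 0.9559.
v₀ = √(169.7 × 9.8 / 0.9559) = √1739.8 = 41.71 m/s.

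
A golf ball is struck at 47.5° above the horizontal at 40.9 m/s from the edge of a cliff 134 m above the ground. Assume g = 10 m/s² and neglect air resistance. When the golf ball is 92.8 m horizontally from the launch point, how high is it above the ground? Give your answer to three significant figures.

v_x = 40.9 cos 47.5° = 27.63 m/s, v_y0 = 40.9 sin 47.5° = 30.15 m/s.
Time to reach x = 92.8 m: t = x / v_x = 92.8 / 27.63 = 3.359 s.
y = 134 + v_y0 t − ½ g t² = 134 + 30.15×3.359 − 5.000×3.359² = 179 m.

179 m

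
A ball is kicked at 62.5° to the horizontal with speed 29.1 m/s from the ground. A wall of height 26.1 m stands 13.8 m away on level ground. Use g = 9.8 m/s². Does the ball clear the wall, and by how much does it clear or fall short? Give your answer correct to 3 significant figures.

No — it falls 4.76 m short of clearing the wall.

v_x = 29.1 cos 62.5° = 13.44 m/s; v_y0 = 29.1 sin 62.5° = 25.81 m/s.
Time to reach the wall: t = 13.8 / 13.44 = 1.027 s.
Height at that point: y = 25.81×1.027 − 4.900×1.027² = 21.34 m.
That is 26.1 − 21.34 = 4.76 m below the top of the wall, so the ball does not clear it.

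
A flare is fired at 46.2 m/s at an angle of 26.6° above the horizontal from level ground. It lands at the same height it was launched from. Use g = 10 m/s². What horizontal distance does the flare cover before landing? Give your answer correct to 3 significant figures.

171 m

Components: v_x = 46.2 cos 26.6° = 41.31 m/s, v_y = 46.2 sin 26.6° = 20.69 m/s.
Time of flight (same landing height): t = 2 v_y / g = 2 × 20.69 / 10 = 4.138 s.
Range: R = v_x · t = 41.31 × 4.138 = 171 m.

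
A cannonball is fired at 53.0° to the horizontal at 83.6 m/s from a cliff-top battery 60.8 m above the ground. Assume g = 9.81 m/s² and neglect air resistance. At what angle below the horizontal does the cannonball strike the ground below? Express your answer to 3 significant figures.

56.2°

v_x = 83.6 cos 53.0° = 50.31 m/s.
At impact |v_y| = √(v_y0² + 2 g h) = √(66.77² + 2×9.81×60.8) = 75.17 m/s.
Angle below horizontal = arctan(|v_y| / v_x) = arctan(75.17 / 50.31) = 56.2°.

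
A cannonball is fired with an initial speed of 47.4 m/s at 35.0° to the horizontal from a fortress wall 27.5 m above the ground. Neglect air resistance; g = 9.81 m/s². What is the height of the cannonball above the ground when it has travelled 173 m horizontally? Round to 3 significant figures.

v_x = 47.4 cos 35.0° = 38.83 m/s, v_y0 = 47.4 sin 35.0° = 27.19 m/s.
Time to reach x = 173 m: t = x / v_x = 173 / 38.83 = 4.455 s.
y = 27.5 + v_y0 t − ½ g t² = 27.5 + 27.19×4.455 − 4.905×4.455² = 51.3 m.

51.3 m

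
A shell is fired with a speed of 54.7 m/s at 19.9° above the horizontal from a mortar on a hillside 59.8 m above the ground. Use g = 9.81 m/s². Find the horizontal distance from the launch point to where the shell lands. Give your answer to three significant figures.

Components: v_x = 54.7 cos 19.9° = 51.43 m/s, v_y = 54.7 sin 19.9° = 18.62 m/s.
Vertical: 0 = 59.8 + 18.62 t − ½(9.81) t² ⇒ 4.905 t² − 18.62 t − 59.8 = 0.
t = [18.62 + √(346.7 + 1173)] / 9.810 = 5.872 s.
Horizontal: R = v_x · t = 51.43 × 5.872 = 302 m.

302 m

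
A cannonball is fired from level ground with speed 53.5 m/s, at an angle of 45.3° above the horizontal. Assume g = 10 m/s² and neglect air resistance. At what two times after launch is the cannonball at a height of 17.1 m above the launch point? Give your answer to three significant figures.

0.480 s and 7.13 s

v_y0 = 53.5 sin 45.3° = 38.03 m/s.
Set y = v_y0 t − ½ g t² = 17.1: 5.000 t² − 38.03 t + 17.1 = 0.
t = [38.03 ± √(1446 − 342.0)] / 10 = (38.03 ± 33.23) / 10, giving t = 0.480 s or t = 7.13 s.
So the cannonball is at 17.1 m at t = 0.480 s (rising) and t = 7.13 s (falling).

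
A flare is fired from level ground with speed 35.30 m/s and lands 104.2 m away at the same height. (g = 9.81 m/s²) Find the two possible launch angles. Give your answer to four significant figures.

27.56° and 62.44°

Level-ground range: R = v₀² sin(2θ)/g ⇒ sin 2θ = R g / v₀² = 104.2×9.81/35.30² = 0.8203.
2θ = arcsin(0.8203) = 55.115° or 180° − 55.115° = 124.885°.
So θ = 27.56° or θ = 62.44°.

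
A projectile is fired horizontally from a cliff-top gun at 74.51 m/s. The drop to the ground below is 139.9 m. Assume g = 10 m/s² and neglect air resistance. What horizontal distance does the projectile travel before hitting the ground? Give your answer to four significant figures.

Initial vertical velocity is zero, so the fall time comes from h = ½ g t²: t = √(2 × 139.9 / 10) = 5.2896 s.
Horizontal motion is uniform at 74.51 m/s, so x = 74.51 × 5.2896 = 394.1 m.

394.1 m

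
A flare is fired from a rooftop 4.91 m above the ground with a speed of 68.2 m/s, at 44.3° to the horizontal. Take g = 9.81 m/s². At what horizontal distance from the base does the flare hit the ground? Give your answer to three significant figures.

Components: v_x = 68.2 cos 44.3° = 48.81 m/s, v_y = 68.2 sin 44.3° = 47.63 m/s.
Vertical: 0 = 4.91 + 47.63 t − ½(9.81) t² ⇒ 4.905 t² − 47.63 t − 4.91 = 0.
t = [47.63 + √(2269 + 96.33)] / 9.810 = 9.813 s.
Horizontal: R = v_x · t = 48.81 × 9.813 = 479 m.

479 m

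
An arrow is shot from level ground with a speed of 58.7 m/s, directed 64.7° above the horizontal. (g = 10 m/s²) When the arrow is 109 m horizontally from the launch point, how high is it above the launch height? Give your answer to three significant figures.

136 m

v_x = 58.7 cos 64.7° = 25.09 m/s, v_y0 = 58.7 sin 64.7° = 53.07 m/s.
Time to reach x = 109 m: t = x / v_x = 109 / 25.09 = 4.344 s.
y = v_y0 t − ½ g t² = 53.07×4.344 − 5.000×4.344² = 136 m.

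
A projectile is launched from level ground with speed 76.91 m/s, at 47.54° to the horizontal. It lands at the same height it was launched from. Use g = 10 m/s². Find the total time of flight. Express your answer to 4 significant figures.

11.35 s

Vertical component: v_y = 76.91 sin 47.54° = 56.740 m/s.
For a projectile landing at launch height, time of flight is t = 2 v_y / g = 2 × 56.740 / 10 = 11.35 s.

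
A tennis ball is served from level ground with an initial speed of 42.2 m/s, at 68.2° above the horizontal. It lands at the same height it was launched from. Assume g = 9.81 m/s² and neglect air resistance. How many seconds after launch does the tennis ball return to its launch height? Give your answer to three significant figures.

7.99 s

Vertical component: v_y = 42.2 sin 68.2° = 39.18 m/s.
For a projectile landing at launch height, time of flight is t = 2 v_y / g = 2 × 39.18 / 9.81 = 7.99 s.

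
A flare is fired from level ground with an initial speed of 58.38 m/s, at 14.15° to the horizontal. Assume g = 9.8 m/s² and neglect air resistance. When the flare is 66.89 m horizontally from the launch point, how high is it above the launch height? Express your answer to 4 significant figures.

10.02 m

v_x = 58.38 cos 14.15° = 56.609 m/s, v_y0 = 58.38 sin 14.15° = 14.272 m/s.
Time to reach x = 66.89 m: t = x / v_x = 66.89 / 56.609 = 1.1816 s.
y = v_y0 t − ½ g t² = 14.272×1.1816 − 4.900×1.1816² = 10.02 m.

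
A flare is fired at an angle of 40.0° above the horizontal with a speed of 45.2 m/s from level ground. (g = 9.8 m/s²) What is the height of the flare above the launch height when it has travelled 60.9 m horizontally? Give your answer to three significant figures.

v_x = 45.2 cos 40.0° = 34.63 m/s, v_y0 = 45.2 sin 40.0° = 29.05 m/s.
Time to reach x = 60.9 m: t = x / v_x = 60.9 / 34.63 = 1.759 s.
y = v_y0 t − ½ g t² = 29.05×1.759 − 4.900×1.759² = 35.9 m.

35.9 m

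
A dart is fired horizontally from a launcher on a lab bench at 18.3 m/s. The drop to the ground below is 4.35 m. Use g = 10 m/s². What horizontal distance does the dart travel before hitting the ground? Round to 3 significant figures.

Initial vertical velocity is zero, so the fall time comes from h = ½ g t²: t = √(2 × 4.35 / 10) = 0.9327 s.
Horizontal motion is uniform at 18.3 m/s, so x = 18.3 × 0.9327 = 17.1 m.

17.1 m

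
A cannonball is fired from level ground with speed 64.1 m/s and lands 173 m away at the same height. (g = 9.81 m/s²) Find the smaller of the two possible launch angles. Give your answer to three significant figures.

Level-ground range: R = v₀² sin(2θ)/g ⇒ sin 2θ = R g / v₀² = 173×9.81/64.1² = 0.4130.
2θ = arcsin(0.4130) = 24.39° or 180° − 24.39° = 155.61°.
So θ = 12.2° or θ = 77.8°.

12.2°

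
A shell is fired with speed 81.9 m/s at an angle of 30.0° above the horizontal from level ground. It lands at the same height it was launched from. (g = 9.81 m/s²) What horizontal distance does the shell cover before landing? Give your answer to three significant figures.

For level ground, R = v₀² sin(2θ) / g.
sin(2 × 30.0°) = sin 60.00° = 0.8660.
R = (81.9)² × 0.8660 / 9.81 = 592 m.

592 m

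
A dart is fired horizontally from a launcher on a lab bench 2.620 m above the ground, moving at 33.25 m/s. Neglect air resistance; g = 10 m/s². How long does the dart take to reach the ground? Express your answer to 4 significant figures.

The horizontal speed doesn't affect the fall. With v_y0 = 0, h = ½ g t².
t = √(2 × 2.620 / 10) = √0.52400 = 0.7239 s.

0.7239 s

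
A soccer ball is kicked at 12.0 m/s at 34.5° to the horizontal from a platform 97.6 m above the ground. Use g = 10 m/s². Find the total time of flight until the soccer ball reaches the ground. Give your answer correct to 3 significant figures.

5.15 s

Vertical component: v_y = 12.0 sin 34.5° = 6.797 m/s.
Taking up as positive with launch at y = 97.6 m, landing at y = 0: 0 = 97.6 + 6.797 t − ½(10) t².
Solving 5.000 t² − 6.797 t − 97.6 = 0 gives t = [6.797 + √(6.797² + 4·5.000·97.6)] / 10.00 = 5.15 s.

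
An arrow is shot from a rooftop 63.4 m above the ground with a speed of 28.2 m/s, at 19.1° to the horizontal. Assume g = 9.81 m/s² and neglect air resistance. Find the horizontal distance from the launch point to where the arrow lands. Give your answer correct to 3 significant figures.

Components: v_x = 28.2 cos 19.1° = 26.65 m/s, v_y = 28.2 sin 19.1° = 9.228 m/s.
Vertical: 0 = 63.4 + 9.228 t − ½(9.81) t² ⇒ 4.905 t² − 9.228 t − 63.4 = 0.
t = [9.228 + √(85.16 + 1244)] / 9.810 = 4.657 s.
Horizontal: R = v_x · t = 26.65 × 4.657 = 124 m.

124 m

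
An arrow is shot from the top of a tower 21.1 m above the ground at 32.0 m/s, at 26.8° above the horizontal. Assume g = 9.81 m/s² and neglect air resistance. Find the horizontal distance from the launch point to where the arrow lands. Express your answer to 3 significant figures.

Components: v_x = 32.0 cos 26.8° = 28.56 m/s, v_y = 32.0 sin 26.8° = 14.43 m/s.
Vertical: 0 = 21.1 + 14.43 t − ½(9.81) t² ⇒ 4.905 t² − 14.43 t − 21.1 = 0.
t = [14.43 + √(208.2 + 414.0)] / 9.810 = 4.014 s.
Horizontal: R = v_x · t = 28.56 × 4.014 = 115 m.

115 m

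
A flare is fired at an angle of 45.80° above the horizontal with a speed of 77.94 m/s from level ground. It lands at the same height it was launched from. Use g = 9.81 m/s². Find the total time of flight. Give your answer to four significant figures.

11.39 s

Vertical component: v_y = 77.94 sin 45.80° = 55.876 m/s.
For a projectile landing at launch height, time of flight is t = 2 v_y / g = 2 × 55.876 / 9.81 = 11.39 s.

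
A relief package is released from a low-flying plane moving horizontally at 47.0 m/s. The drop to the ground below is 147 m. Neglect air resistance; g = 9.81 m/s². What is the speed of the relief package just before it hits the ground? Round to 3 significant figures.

Fall time: t = √(2 × 147 / 9.81) = 5.474 s.
At impact: v_x = 47.0 m/s (unchanged), v_y = g t = 9.81 × 5.474 = 53.70 m/s.
Speed = √(v_x² + v_y²) = √(2209 + 2884) = 71.4 m/s.

71.4 m/s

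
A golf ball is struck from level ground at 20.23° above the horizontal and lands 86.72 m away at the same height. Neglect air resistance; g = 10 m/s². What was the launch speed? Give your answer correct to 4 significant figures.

36.56 m/s

On level ground, R = v₀² sin(2θ) / g, so v₀ = √(R g / sin 2θ).
sin(2 × 20.23°) = 0.6489.
v₀ = √(86.72 × 10 / 0.6489) = √1336.4 = 36.56 m/s.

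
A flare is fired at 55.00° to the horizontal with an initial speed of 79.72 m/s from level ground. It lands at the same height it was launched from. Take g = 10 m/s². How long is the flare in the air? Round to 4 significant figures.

Vertical component: v_y = 79.72 sin 55.00° = 65.303 m/s.
For a projectile landing at launch height, time of flight is t = 2 v_y / g = 2 × 65.303 / 10 = 13.06 s.

13.06 s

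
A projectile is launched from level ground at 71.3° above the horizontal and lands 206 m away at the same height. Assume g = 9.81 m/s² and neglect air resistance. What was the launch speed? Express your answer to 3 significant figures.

57.7 m/s

On level ground, R = v₀² sin(2θ) / g, so v₀ = √(R g / sin 2θ).
sin(2 × 71.3°) = 0.6074.
v₀ = √(206 × 9.81 / 0.6074) = √3327 = 57.7 m/s.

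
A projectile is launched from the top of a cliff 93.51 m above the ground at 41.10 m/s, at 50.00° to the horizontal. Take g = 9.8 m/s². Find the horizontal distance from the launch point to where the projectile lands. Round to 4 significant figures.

228.1 m

Components: v_x = 41.10 cos 50.00° = 26.419 m/s, v_y = 41.10 sin 50.00° = 31.484 m/s.
Vertical: 0 = 93.51 + 31.484 t − ½(9.8) t² ⇒ 4.900 t² − 31.484 t − 93.51 = 0.
t = [31.484 + √(991.24 + 1832.8)] / 9.800 = 8.6353 s.
Horizontal: R = v_x · t = 26.419 × 8.6353 = 228.1 m.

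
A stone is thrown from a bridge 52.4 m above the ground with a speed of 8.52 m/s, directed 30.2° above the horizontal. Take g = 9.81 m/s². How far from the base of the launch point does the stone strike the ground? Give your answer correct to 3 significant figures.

Components: v_x = 8.52 cos 30.2° = 7.364 m/s, v_y = 8.52 sin 30.2° = 4.286 m/s.
Vertical: 0 = 52.4 + 4.286 t − ½(9.81) t² ⇒ 4.905 t² − 4.286 t − 52.4 = 0.
t = [4.286 + √(18.37 + 1028)] / 9.810 = 3.734 s.
Horizontal: R = v_x · t = 7.364 × 3.734 = 27.5 m.

27.5 m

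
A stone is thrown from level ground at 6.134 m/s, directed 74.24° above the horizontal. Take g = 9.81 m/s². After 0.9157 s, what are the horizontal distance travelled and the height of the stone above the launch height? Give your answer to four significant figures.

x = 1.526 m, y = 1.293 m

v_x = 6.134 cos 74.24° = 1.6660 m/s; v_y0 = 6.134 sin 74.24° = 5.9034 m/s.
x = v_x t = 1.6660 × 0.9157 = 1.526 m.
y = v_y0 t − ½ g t² = 5.9034×0.9157 − 4.905×0.9157² = 1.293 m.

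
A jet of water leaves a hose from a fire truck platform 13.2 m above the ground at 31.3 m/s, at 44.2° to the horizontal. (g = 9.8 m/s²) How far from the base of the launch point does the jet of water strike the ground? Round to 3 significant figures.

112 m

Components: v_x = 31.3 cos 44.2° = 22.44 m/s, v_y = 31.3 sin 44.2° = 21.82 m/s.
Vertical: 0 = 13.2 + 21.82 t − ½(9.8) t² ⇒ 4.900 t² − 21.82 t − 13.2 = 0.
t = [21.82 + √(476.1 + 258.7)] / 9.800 = 4.993 s.
Horizontal: R = v_x · t = 22.44 × 4.993 = 112 m.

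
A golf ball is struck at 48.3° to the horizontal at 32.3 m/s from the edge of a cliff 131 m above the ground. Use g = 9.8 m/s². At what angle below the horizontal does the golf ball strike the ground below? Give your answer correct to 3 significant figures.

v_x = 32.3 cos 48.3° = 21.49 m/s.
At impact |v_y| = √(v_y0² + 2 g h) = √(24.12² + 2×9.8×131) = 56.12 m/s.
Angle below horizontal = arctan(|v_y| / v_x) = arctan(56.12 / 21.49) = 69.0°.

69.0°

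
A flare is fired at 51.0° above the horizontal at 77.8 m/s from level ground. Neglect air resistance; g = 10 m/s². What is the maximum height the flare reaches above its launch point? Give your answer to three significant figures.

Vertical component of launch velocity: v_y = 77.8 sin 51.0° = 60.46 m/s.
At the highest point the vertical velocity is zero, so v_y² = 2 g h_max.
h_max = (60.46)² / (2 × 10) = 3655 / 20.00 = 183 m.

183 m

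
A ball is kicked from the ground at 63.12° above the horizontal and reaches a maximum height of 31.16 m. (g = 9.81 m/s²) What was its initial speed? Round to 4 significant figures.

27.72 m/s

At maximum height v_y = 0, so (v₀ sin θ)² = 2 g H.
v₀ sin 63.12° = √(2 × 9.81 × 31.16) = 24.726 m/s.
v₀ = 24.726 / sin 63.12° = 24.726 / 0.8920 = 27.72 m/s.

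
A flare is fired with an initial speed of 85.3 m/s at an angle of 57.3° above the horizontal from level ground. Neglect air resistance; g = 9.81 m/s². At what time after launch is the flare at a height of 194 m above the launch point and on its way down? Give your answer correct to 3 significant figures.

11.1 s

v_y0 = 85.3 sin 57.3° = 71.78 m/s.
Set y = v_y0 t − ½ g t² = 194: 4.905 t² − 71.78 t + 194 = 0.
t = [71.78 ± √(5152 − 3806)] / 9.81 = (71.78 ± 36.69) / 9.81, giving t = 3.58 s or t = 11.1 s.
On the way down corresponds to the larger root: t = 11.1 s.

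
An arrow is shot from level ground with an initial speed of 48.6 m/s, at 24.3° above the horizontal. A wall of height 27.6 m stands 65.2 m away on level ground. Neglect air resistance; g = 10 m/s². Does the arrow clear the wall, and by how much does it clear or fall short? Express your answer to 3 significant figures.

No — it falls 8.99 m short of clearing the wall.

v_x = 48.6 cos 24.3° = 44.29 m/s; v_y0 = 48.6 sin 24.3° = 20.00 m/s.
Time to reach the wall: t = 65.2 / 44.29 = 1.472 s.
Height at that point: y = 20.00×1.472 − 5.000×1.472² = 18.61 m.
That is 27.6 − 18.61 = 8.99 m below the top of the wall, so the arrow does not clear it.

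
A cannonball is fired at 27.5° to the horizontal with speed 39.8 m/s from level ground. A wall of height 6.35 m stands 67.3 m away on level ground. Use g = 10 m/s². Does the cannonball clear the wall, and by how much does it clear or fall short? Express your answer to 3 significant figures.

v_x = 39.8 cos 27.5° = 35.30 m/s; v_y0 = 39.8 sin 27.5° = 18.38 m/s.
Time to reach the wall: t = 67.3 / 35.30 = 1.907 s.
Height at that point: y = 18.38×1.907 − 5.000×1.907² = 16.87 m.
That is 16.87 − 6.35 = 10.5 m above the top of the wall, so the cannonball clears it.

Yes — it clears the wall by 10.5 m.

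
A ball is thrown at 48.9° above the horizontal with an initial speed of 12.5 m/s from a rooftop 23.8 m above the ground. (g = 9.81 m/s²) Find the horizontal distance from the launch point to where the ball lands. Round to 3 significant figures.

Components: v_x = 12.5 cos 48.9° = 8.217 m/s, v_y = 12.5 sin 48.9° = 9.420 m/s.
Vertical: 0 = 23.8 + 9.420 t − ½(9.81) t² ⇒ 4.905 t² − 9.420 t − 23.8 = 0.
t = [9.420 + √(88.74 + 467.0)] / 9.810 = 3.363 s.
Horizontal: R = v_x · t = 8.217 × 3.363 = 27.6 m.

27.6 m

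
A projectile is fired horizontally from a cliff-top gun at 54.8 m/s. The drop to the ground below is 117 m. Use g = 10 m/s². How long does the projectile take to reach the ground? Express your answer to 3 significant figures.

4.84 s

The horizontal speed doesn't affect the fall. With v_y0 = 0, h = ½ g t².
t = √(2 × 117 / 10) = √23.40 = 4.84 s.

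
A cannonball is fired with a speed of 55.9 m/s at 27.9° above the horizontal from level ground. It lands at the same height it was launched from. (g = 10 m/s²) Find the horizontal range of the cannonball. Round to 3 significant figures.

258 m

Components: v_x = 55.9 cos 27.9° = 49.40 m/s, v_y = 55.9 sin 27.9° = 26.16 m/s.
Time of flight (same landing height): t = 2 v_y / g = 2 × 26.16 / 10 = 5.232 s.
Range: R = v_x · t = 49.40 × 5.232 = 258 m.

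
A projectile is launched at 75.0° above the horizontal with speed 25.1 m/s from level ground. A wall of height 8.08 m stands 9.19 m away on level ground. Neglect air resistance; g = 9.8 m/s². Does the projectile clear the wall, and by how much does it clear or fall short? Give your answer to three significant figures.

v_x = 25.1 cos 75.0° = 6.496 m/s; v_y0 = 25.1 sin 75.0° = 24.24 m/s.
Time to reach the wall: t = 9.19 / 6.496 = 1.415 s.
Height at that point: y = 24.24×1.415 − 4.900×1.415² = 24.49 m.
That is 24.49 − 8.08 = 16.4 m above the top of the wall, so the projectile clears it.

Yes — it clears the wall by 16.4 m.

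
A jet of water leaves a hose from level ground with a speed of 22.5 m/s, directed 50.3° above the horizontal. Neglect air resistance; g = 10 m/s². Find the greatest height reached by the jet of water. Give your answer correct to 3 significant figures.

15.0 m

Vertical component of launch velocity: v_y = 22.5 sin 50.3° = 17.31 m/s.
At the highest point the vertical velocity is zero, so v_y² = 2 g h_max.
h_max = (17.31)² / (2 × 10) = 299.6 / 20.00 = 15.0 m.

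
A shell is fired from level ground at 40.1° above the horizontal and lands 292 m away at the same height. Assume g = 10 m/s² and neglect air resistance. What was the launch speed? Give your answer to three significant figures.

54.4 m/s

On level ground, R = v₀² sin(2θ) / g, so v₀ = √(R g / sin 2θ).
sin(2 × 40.1°) = 0.9854.
v₀ = √(292 × 10 / 0.9854) = √2963 = 54.4 m/s.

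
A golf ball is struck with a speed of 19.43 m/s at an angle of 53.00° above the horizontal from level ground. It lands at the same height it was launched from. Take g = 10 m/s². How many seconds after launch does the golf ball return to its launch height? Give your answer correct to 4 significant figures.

3.103 s

Vertical component: v_y = 19.43 sin 53.00° = 15.517 m/s.
For a projectile landing at launch height, time of flight is t = 2 v_y / g = 2 × 15.517 / 10 = 3.103 s.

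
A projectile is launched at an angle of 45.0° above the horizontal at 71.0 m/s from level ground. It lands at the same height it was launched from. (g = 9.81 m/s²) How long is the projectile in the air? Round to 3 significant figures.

10.2 s

Vertical component: v_y = 71.0 sin 45.0° = 50.20 m/s.
For a projectile landing at launch height, time of flight is t = 2 v_y / g = 2 × 50.20 / 9.81 = 10.2 s.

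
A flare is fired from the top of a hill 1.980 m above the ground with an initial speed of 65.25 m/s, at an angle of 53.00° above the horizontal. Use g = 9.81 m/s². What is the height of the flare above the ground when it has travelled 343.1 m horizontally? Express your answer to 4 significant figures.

82.84 m

v_x = 65.25 cos 53.00° = 39.268 m/s, v_y0 = 65.25 sin 53.00° = 52.111 m/s.
Time to reach x = 343.1 m: t = x / v_x = 343.1 / 39.268 = 8.7374 s.
y = 1.980 + v_y0 t − ½ g t² = 1.980 + 52.111×8.7374 − 4.905×8.7374² = 82.84 m.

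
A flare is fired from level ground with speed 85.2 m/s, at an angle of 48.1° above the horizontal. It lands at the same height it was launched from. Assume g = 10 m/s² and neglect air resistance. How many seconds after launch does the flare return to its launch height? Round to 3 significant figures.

12.7 s

Vertical component: v_y = 85.2 sin 48.1° = 63.42 m/s.
For a projectile landing at launch height, time of flight is t = 2 v_y / g = 2 × 63.42 / 10 = 12.7 s.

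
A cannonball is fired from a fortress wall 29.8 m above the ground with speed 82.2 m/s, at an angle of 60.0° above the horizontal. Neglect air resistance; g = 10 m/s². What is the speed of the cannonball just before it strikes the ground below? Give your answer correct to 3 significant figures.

85.7 m/s

v_x = 82.2 cos 60.0° = 41.10 m/s is unchanged throughout.
For the vertical component, v_y² = v_y0² + 2 g h = (71.19)² + 2×10×29.8 = 5664, so |v_y| = 75.26 m/s.
Impact speed = √(v_x² + v_y²) = √(1689 + 5664) = 85.7 m/s.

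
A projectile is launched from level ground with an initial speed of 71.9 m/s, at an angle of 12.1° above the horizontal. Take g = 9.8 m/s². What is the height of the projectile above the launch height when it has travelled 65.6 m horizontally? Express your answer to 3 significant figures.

9.80 m

v_x = 71.9 cos 12.1° = 70.30 m/s, v_y0 = 71.9 sin 12.1° = 15.07 m/s.
Time to reach x = 65.6 m: t = x / v_x = 65.6 / 70.30 = 0.9331 s.
y = v_y0 t − ½ g t² = 15.07×0.9331 − 4.900×0.9331² = 9.80 m.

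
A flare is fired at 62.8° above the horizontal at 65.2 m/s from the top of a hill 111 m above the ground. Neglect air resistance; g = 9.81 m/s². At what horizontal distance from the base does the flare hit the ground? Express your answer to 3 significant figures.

Components: v_x = 65.2 cos 62.8° = 29.80 m/s, v_y = 65.2 sin 62.8° = 57.99 m/s.
Vertical: 0 = 111 + 57.99 t − ½(9.81) t² ⇒ 4.905 t² − 57.99 t − 111 = 0.
t = [57.99 + √(3363 + 2178)] / 9.810 = 13.50 s.
Horizontal: R = v_x · t = 29.80 × 13.50 = 402 m.

402 m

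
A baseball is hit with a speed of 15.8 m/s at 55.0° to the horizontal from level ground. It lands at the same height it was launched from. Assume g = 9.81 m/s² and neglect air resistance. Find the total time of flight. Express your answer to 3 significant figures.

Vertical component: v_y = 15.8 sin 55.0° = 12.94 m/s.
For a projectile landing at launch height, time of flight is t = 2 v_y / g = 2 × 12.94 / 9.81 = 2.64 s.

2.64 s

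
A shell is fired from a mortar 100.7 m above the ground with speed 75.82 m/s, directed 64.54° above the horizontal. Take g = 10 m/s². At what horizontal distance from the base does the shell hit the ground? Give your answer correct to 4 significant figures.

Components: v_x = 75.82 cos 64.54° = 32.594 m/s, v_y = 75.82 sin 64.54° = 68.457 m/s.
Vertical: 0 = 100.7 + 68.457 t − ½(10) t² ⇒ 5.000 t² − 68.457 t − 100.7 = 0.
t = [68.457 + √(4686.4 + 2014.0)] / 10.00 = 15.031 s.
Horizontal: R = v_x · t = 32.594 × 15.031 = 489.9 m.

489.9 m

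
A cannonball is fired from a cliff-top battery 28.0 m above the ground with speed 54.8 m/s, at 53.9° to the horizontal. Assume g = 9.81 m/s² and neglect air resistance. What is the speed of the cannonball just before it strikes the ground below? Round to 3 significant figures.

59.6 m/s

v_x = 54.8 cos 53.9° = 32.29 m/s is unchanged throughout.
For the vertical component, v_y² = v_y0² + 2 g h = (44.28)² + 2×9.81×28.0 = 2510, so |v_y| = 50.10 m/s.
Impact speed = √(v_x² + v_y²) = √(1043 + 2510) = 59.6 m/s.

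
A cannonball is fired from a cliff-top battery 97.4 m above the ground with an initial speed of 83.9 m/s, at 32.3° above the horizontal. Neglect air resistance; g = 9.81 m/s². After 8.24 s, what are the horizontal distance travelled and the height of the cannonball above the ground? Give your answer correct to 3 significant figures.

x = 584 m, y = 134 m

v_x = 83.9 cos 32.3° = 70.92 m/s; v_y0 = 83.9 sin 32.3° = 44.83 m/s.
x = v_x t = 70.92 × 8.24 = 584 m.
y = 97.4 + v_y0 t − ½ g t² = 134 m.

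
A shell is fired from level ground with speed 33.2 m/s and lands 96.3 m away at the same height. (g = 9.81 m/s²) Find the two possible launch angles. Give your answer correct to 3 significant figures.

Level-ground range: R = v₀² sin(2θ)/g ⇒ sin 2θ = R g / v₀² = 96.3×9.81/33.2² = 0.8571.
2θ = arcsin(0.8571) = 58.99° or 180° − 58.99° = 121.01°.
So θ = 29.5° or θ = 60.5°.

29.5° and 60.5°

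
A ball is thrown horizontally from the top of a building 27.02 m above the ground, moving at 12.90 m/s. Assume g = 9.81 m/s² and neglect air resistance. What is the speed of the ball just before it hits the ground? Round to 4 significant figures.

Fall time: t = √(2 × 27.02 / 9.81) = 2.3471 s.
At impact: v_x = 12.90 m/s (unchanged), v_y = g t = 9.81 × 2.3471 = 23.025 m/s.
Speed = √(v_x² + v_y²) = √(166.41 + 530.15) = 26.39 m/s.

26.39 m/s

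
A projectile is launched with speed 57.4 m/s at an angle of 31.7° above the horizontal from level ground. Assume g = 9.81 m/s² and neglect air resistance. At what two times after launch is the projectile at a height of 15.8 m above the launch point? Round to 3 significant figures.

v_y0 = 57.4 sin 31.7° = 30.16 m/s.
Set y = v_y0 t − ½ g t² = 15.8: 4.905 t² − 30.16 t + 15.8 = 0.
t = [30.16 ± √(909.6 − 310.0)] / 9.81 = (30.16 ± 24.49) / 9.81, giving t = 0.578 s or t = 5.57 s.
So the projectile is at 15.8 m at t = 0.578 s (rising) and t = 5.57 s (falling).

0.578 s and 5.57 s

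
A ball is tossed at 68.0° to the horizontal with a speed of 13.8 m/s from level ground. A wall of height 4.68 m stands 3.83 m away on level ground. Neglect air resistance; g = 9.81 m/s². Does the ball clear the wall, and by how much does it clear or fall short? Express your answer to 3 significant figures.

Yes — it clears the wall by 2.11 m.

v_x = 13.8 cos 68.0° = 5.170 m/s; v_y0 = 13.8 sin 68.0° = 12.80 m/s.
Time to reach the wall: t = 3.83 / 5.170 = 0.7408 s.
Height at that point: y = 12.80×0.7408 − 4.905×0.7408² = 6.790 m.
That is 6.790 − 4.68 = 2.11 m above the top of the wall, so the ball clears it.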